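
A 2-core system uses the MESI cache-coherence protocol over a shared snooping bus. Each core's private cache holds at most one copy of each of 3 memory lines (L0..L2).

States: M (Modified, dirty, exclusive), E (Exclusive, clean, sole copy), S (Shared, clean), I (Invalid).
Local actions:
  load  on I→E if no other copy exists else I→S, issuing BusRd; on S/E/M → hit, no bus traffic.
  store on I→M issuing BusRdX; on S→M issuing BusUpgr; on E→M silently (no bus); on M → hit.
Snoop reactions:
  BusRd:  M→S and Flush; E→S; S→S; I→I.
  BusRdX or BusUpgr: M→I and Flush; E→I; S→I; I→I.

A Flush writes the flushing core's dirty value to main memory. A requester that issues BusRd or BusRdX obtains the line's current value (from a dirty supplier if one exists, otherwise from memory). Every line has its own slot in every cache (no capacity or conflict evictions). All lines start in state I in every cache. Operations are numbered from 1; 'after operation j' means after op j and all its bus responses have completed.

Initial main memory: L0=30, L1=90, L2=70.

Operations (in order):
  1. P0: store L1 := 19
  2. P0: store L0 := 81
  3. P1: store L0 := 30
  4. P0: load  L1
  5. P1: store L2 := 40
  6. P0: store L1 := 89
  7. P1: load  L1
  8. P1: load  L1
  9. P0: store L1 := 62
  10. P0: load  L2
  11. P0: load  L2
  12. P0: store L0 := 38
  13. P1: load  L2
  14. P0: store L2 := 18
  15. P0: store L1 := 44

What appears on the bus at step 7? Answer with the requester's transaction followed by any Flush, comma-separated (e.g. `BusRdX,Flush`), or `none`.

bus = BusRd,Flush

step 1: P0: store L1 := 19  ⟶  MI  (L1)  txn=BusRdX  M[L1]=90
step 2: P0: store L0 := 81  ⟶  MI  (L0)  txn=BusRdX  M[L0]=30
step 3: P1: store L0 := 30  ⟶  IM  (L0)  txn=BusRdX+Flush  M[L0]=81
step 4: P0: load  L1  ⟶  MI  (L1)  txn=∅  M[L1]=90
step 5: P1: store L2 := 40  ⟶  IM  (L2)  txn=BusRdX  M[L2]=70
step 6: P0: store L1 := 89  ⟶  MI  (L1)  txn=∅  M[L1]=90
step 7: P1: load  L1  ⟶  SS  (L1)  txn=BusRd+Flush  M[L1]=89
step 8: P1: load  L1  ⟶  SS  (L1)  txn=∅  M[L1]=89
step 9: P0: store L1 := 62  ⟶  MI  (L1)  txn=BusUpgr  M[L1]=89
step 10: P0: load  L2  ⟶  SS  (L2)  txn=BusRd+Flush  M[L2]=40
step 11: P0: load  L2  ⟶  SS  (L2)  txn=∅  M[L2]=40
step 12: P0: store L0 := 38  ⟶  MI  (L0)  txn=BusRdX+Flush  M[L0]=30
step 13: P1: load  L2  ⟶  SS  (L2)  txn=∅  M[L2]=40
step 14: P0: store L2 := 18  ⟶  MI  (L2)  txn=BusUpgr  M[L2]=40
step 15: P0: store L1 := 44  ⟶  MI  (L1)  txn=∅  M[L1]=89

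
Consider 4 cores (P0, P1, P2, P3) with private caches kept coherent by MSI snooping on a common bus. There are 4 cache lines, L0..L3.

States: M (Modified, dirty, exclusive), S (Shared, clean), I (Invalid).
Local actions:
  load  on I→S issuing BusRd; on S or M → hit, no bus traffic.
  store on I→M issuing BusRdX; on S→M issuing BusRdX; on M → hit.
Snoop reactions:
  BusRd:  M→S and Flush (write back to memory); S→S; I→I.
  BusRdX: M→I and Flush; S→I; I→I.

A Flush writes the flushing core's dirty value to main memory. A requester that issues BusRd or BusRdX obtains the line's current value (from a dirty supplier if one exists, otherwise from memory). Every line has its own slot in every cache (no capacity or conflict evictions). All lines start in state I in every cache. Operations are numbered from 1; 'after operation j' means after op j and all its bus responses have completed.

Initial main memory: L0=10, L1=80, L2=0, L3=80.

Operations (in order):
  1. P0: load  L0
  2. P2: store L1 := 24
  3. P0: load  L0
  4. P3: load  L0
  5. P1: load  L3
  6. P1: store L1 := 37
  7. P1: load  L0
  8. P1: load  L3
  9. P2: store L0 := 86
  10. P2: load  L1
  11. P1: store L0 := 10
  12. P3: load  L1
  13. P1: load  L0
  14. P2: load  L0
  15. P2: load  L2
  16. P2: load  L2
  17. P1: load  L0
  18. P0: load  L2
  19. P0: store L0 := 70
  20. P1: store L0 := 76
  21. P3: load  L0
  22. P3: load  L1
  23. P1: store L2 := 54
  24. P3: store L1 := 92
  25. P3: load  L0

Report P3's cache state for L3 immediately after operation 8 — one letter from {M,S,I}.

step 1: P0: load  L0  ⟶  SIII  (L0)  txn=BusRd  M[L0]=10
step 2: P2: store L1 := 24  ⟶  IIMI  (L1)  txn=BusRdX  M[L1]=80
step 3: P0: load  L0  ⟶  SIII  (L0)  txn=∅  M[L0]=10
step 4: P3: load  L0  ⟶  SIIS  (L0)  txn=BusRd  M[L0]=10
step 5: P1: load  L3  ⟶  ISII  (L3)  txn=BusRd  M[L3]=80
step 6: P1: store L1 := 37  ⟶  IMII  (L1)  txn=BusRdX+Flush  M[L1]=24
step 7: P1: load  L0  ⟶  SSIS  (L0)  txn=BusRd  M[L0]=10
step 8: P1: load  L3  ⟶  ISII  (L3)  txn=∅  M[L3]=80
step 9: P2: store L0 := 86  ⟶  IIMI  (L0)  txn=BusRdX  M[L0]=10
step 10: P2: load  L1  ⟶  ISSI  (L1)  txn=BusRd+Flush  M[L1]=37
step 11: P1: store L0 := 10  ⟶  IMII  (L0)  txn=BusRdX+Flush  M[L0]=86
step 12: P3: load  L1  ⟶  ISSS  (L1)  txn=BusRd  M[L1]=37
step 13: P1: load  L0  ⟶  IMII  (L0)  txn=∅  M[L0]=86
step 14: P2: load  L0  ⟶  ISSI  (L0)  txn=BusRd+Flush  M[L0]=10
step 15: P2: load  L2  ⟶  IISI  (L2)  txn=BusRd  M[L2]=0
step 16: P2: load  L2  ⟶  IISI  (L2)  txn=∅  M[L2]=0
step 17: P1: load  L0  ⟶  ISSI  (L0)  txn=∅  M[L0]=10
step 18: P0: load  L2  ⟶  SISI  (L2)  txn=BusRd  M[L2]=0
step 19: P0: store L0 := 70  ⟶  MIII  (L0)  txn=BusRdX  M[L0]=10
step 20: P1: store L0 := 76  ⟶  IMII  (L0)  txn=BusRdX+Flush  M[L0]=70
step 21: P3: load  L0  ⟶  ISIS  (L0)  txn=BusRd+Flush  M[L0]=76
step 22: P3: load  L1  ⟶  ISSS  (L1)  txn=∅  M[L1]=37
step 23: P1: store L2 := 54  ⟶  IMII  (L2)  txn=BusRdX  M[L2]=0
step 24: P3: store L1 := 92  ⟶  IIIM  (L1)  txn=BusRdX  M[L1]=37
step 25: P3: load  L0  ⟶  ISIS  (L0)  txn=∅  M[L0]=76

state = I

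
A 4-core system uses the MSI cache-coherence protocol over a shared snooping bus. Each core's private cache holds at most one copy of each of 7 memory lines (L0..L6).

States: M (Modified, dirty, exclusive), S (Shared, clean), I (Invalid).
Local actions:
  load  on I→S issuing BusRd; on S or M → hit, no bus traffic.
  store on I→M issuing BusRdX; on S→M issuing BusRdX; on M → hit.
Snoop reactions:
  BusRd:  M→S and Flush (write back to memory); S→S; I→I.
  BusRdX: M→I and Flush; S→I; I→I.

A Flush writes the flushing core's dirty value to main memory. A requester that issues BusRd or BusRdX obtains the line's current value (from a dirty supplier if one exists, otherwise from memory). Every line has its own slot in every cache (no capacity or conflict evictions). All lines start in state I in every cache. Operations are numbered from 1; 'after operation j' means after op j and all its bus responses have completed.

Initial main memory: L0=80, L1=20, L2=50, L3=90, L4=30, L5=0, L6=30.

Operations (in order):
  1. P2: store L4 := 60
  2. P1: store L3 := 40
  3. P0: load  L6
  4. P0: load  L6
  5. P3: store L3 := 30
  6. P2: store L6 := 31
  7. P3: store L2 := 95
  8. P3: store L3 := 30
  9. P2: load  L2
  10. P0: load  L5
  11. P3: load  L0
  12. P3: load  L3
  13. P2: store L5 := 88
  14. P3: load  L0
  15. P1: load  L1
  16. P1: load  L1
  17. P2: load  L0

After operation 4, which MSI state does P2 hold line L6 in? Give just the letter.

state = I

step 1: P2: store L4 := 60  ⟶  IIMI  (L4)  txn=BusRdX  M[L4]=30
step 2: P1: store L3 := 40  ⟶  IMII  (L3)  txn=BusRdX  M[L3]=90
step 3: P0: load  L6  ⟶  SIII  (L6)  txn=BusRd  M[L6]=30
step 4: P0: load  L6  ⟶  SIII  (L6)  txn=∅  M[L6]=30
step 5: P3: store L3 := 30  ⟶  IIIM  (L3)  txn=BusRdX+Flush  M[L3]=40
step 6: P2: store L6 := 31  ⟶  IIMI  (L6)  txn=BusRdX  M[L6]=30
step 7: P3: store L2 := 95  ⟶  IIIM  (L2)  txn=BusRdX  M[L2]=50
step 8: P3: store L3 := 30  ⟶  IIIM  (L3)  txn=∅  M[L3]=40
step 9: P2: load  L2  ⟶  IISS  (L2)  txn=BusRd+Flush  M[L2]=95
step 10: P0: load  L5  ⟶  SIII  (L5)  txn=BusRd  M[L5]=0
step 11: P3: load  L0  ⟶  IIIS  (L0)  txn=BusRd  M[L0]=80
step 12: P3: load  L3  ⟶  IIIM  (L3)  txn=∅  M[L3]=40
step 13: P2: store L5 := 88  ⟶  IIMI  (L5)  txn=BusRdX  M[L5]=0
step 14: P3: load  L0  ⟶  IIIS  (L0)  txn=∅  M[L0]=80
step 15: P1: load  L1  ⟶  ISII  (L1)  txn=BusRd  M[L1]=20
step 16: P1: load  L1  ⟶  ISII  (L1)  txn=∅  M[L1]=20
step 17: P2: load  L0  ⟶  IISS  (L0)  txn=BusRd  M[L0]=80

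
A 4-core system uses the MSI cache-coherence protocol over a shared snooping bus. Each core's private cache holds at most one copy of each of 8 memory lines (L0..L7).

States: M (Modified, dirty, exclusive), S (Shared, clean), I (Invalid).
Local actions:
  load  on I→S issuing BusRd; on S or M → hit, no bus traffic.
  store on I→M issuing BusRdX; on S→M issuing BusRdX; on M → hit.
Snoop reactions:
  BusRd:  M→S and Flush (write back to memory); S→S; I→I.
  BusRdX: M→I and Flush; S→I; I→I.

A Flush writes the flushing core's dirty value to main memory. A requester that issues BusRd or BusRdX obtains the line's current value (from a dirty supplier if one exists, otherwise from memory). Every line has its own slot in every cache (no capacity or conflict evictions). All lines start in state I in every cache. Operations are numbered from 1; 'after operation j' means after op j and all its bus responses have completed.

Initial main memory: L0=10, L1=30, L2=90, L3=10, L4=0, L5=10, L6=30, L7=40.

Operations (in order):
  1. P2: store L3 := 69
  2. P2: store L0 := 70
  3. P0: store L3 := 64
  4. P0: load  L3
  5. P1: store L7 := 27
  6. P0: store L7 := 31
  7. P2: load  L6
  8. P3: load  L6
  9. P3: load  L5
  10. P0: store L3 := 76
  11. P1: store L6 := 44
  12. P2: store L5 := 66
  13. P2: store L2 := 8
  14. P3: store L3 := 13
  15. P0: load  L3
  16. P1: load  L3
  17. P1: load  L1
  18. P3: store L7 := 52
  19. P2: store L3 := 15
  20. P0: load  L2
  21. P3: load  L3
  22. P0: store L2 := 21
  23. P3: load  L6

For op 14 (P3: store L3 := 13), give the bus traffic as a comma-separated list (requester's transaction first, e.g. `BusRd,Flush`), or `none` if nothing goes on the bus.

1. P2: store L3 := 69  bus=[BusRdX]  L3: P0=I P1=I P2=M P3=I  mem[L3]=10
2. P2: store L0 := 70  bus=[BusRdX]  L0: P0=I P1=I P2=M P3=I  mem[L0]=10
3. P0: store L3 := 64  bus=[BusRdX,Flush]  L3: P0=M P1=I P2=I P3=I  mem[L3]=69
4. P0: load  L3  bus=[-]  L3: P0=M P1=I P2=I P3=I  mem[L3]=69
5. P1: store L7 := 27  bus=[BusRdX]  L7: P0=I P1=M P2=I P3=I  mem[L7]=40
6. P0: store L7 := 31  bus=[BusRdX,Flush]  L7: P0=M P1=I P2=I P3=I  mem[L7]=27
7. P2: load  L6  bus=[BusRd]  L6: P0=I P1=I P2=S P3=I  mem[L6]=30
8. P3: load  L6  bus=[BusRd]  L6: P0=I P1=I P2=S P3=S  mem[L6]=30
9. P3: load  L5  bus=[BusRd]  L5: P0=I P1=I P2=I P3=S  mem[L5]=10
10. P0: store L3 := 76  bus=[-]  L3: P0=M P1=I P2=I P3=I  mem[L3]=69
11. P1: store L6 := 44  bus=[BusRdX]  L6: P0=I P1=M P2=I P3=I  mem[L6]=30
12. P2: store L5 := 66  bus=[BusRdX]  L5: P0=I P1=I P2=M P3=I  mem[L5]=10
13. P2: store L2 := 8  bus=[BusRdX]  L2: P0=I P1=I P2=M P3=I  mem[L2]=90
14. P3: store L3 := 13  bus=[BusRdX,Flush]  L3: P0=I P1=I P2=I P3=M  mem[L3]=76
15. P0: load  L3  bus=[BusRd,Flush]  L3: P0=S P1=I P2=I P3=S  mem[L3]=13
16. P1: load  L3  bus=[BusRd]  L3: P0=S P1=S P2=I P3=S  mem[L3]=13
17. P1: load  L1  bus=[BusRd]  L1: P0=I P1=S P2=I P3=I  mem[L1]=30
18. P3: store L7 := 52  bus=[BusRdX,Flush]  L7: P0=I P1=I P2=I P3=M  mem[L7]=31
19. P2: store L3 := 15  bus=[BusRdX]  L3: P0=I P1=I P2=M P3=I  mem[L3]=13
20. P0: load  L2  bus=[BusRd,Flush]  L2: P0=S P1=I P2=S P3=I  mem[L2]=8
21. P3: load  L3  bus=[BusRd,Flush]  L3: P0=I P1=I P2=S P3=S  mem[L3]=15
22. P0: store L2 := 21  bus=[BusRdX]  L2: P0=M P1=I P2=I P3=I  mem[L2]=8
23. P3: load  L6  bus=[BusRd,Flush]  L6: P0=I P1=S P2=I P3=S  mem[L6]=44

bus = BusRdX,Flush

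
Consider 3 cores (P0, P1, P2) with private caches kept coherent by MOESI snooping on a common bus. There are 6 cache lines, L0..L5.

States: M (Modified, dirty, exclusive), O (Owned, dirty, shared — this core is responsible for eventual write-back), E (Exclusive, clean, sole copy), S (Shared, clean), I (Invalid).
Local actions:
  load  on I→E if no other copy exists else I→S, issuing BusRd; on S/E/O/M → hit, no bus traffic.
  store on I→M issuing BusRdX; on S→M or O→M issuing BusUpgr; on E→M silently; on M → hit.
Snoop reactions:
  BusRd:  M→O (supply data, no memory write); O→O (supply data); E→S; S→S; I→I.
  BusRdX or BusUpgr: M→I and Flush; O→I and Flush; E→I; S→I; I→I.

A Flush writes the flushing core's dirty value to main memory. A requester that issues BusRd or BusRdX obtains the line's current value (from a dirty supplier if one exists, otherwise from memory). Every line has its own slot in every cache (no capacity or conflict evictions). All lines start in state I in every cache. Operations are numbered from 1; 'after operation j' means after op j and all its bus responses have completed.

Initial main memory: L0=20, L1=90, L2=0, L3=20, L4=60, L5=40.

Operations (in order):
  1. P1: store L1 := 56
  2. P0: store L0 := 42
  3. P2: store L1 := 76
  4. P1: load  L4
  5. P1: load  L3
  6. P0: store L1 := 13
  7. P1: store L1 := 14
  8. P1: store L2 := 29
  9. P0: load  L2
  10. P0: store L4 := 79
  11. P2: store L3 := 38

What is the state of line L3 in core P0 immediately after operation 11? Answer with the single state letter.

[1] P1: store L1 := 56 | P0:I, P1:M(56), P2:I | bus: BusRdX
[2] P0: store L0 := 42 | P0:M(42), P1:I, P2:I | bus: BusRdX
[3] P2: store L1 := 76 | P0:I, P1:I, P2:M(76) | bus: BusRdX,Flush
[4] P1: load  L4 | P0:I, P1:E(60), P2:I | bus: BusRd
[5] P1: load  L3 | P0:I, P1:E(20), P2:I | bus: BusRd
[6] P0: store L1 := 13 | P0:M(13), P1:I, P2:I | bus: BusRdX,Flush
[7] P1: store L1 := 14 | P0:I, P1:M(14), P2:I | bus: BusRdX,Flush
[8] P1: store L2 := 29 | P0:I, P1:M(29), P2:I | bus: BusRdX
[9] P0: load  L2 | P0:S(29), P1:O(29), P2:I | bus: BusRd
[10] P0: store L4 := 79 | P0:M(79), P1:I, P2:I | bus: BusRdX
[11] P2: store L3 := 38 | P0:I, P1:I, P2:M(38) | bus: BusRdX

state = I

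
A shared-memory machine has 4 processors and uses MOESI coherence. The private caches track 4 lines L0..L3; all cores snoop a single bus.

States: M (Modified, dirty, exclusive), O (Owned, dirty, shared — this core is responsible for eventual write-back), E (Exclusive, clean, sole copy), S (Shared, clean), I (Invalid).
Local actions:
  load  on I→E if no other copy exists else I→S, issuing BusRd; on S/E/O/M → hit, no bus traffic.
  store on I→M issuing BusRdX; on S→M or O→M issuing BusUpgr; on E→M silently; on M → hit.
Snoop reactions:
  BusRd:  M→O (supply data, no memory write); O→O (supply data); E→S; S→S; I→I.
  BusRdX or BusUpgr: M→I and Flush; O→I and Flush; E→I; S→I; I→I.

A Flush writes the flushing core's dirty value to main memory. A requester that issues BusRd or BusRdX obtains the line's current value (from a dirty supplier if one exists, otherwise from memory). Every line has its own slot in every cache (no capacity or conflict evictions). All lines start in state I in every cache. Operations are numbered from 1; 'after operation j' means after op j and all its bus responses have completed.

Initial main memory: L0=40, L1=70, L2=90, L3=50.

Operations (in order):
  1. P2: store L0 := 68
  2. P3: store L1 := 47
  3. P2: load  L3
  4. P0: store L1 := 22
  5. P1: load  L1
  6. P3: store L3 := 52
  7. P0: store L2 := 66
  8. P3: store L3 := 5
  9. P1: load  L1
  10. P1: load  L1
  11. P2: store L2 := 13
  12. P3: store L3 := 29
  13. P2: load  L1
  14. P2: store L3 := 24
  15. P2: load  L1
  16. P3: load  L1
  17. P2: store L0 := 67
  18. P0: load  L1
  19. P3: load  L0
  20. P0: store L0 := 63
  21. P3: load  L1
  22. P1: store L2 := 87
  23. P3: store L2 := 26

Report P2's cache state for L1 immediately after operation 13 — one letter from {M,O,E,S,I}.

1. P2: store L0 := 68  bus=[BusRdX]  L0: P0=I P1=I P2=M P3=I  mem[L0]=40
2. P3: store L1 := 47  bus=[BusRdX]  L1: P0=I P1=I P2=I P3=M  mem[L1]=70
3. P2: load  L3  bus=[BusRd]  L3: P0=I P1=I P2=E P3=I  mem[L3]=50
4. P0: store L1 := 22  bus=[BusRdX,Flush]  L1: P0=M P1=I P2=I P3=I  mem[L1]=47
5. P1: load  L1  bus=[BusRd]  L1: P0=O P1=S P2=I P3=I  mem[L1]=47
6. P3: store L3 := 52  bus=[BusRdX]  L3: P0=I P1=I P2=I P3=M  mem[L3]=50
7. P0: store L2 := 66  bus=[BusRdX]  L2: P0=M P1=I P2=I P3=I  mem[L2]=90
8. P3: store L3 := 5  bus=[-]  L3: P0=I P1=I P2=I P3=M  mem[L3]=50
9. P1: load  L1  bus=[-]  L1: P0=O P1=S P2=I P3=I  mem[L1]=47
10. P1: load  L1  bus=[-]  L1: P0=O P1=S P2=I P3=I  mem[L1]=47
11. P2: store L2 := 13  bus=[BusRdX,Flush]  L2: P0=I P1=I P2=M P3=I  mem[L2]=66
12. P3: store L3 := 29  bus=[-]  L3: P0=I P1=I P2=I P3=M  mem[L3]=50
13. P2: load  L1  bus=[BusRd]  L1: P0=O P1=S P2=S P3=I  mem[L1]=47
14. P2: store L3 := 24  bus=[BusRdX,Flush]  L3: P0=I P1=I P2=M P3=I  mem[L3]=29
15. P2: load  L1  bus=[-]  L1: P0=O P1=S P2=S P3=I  mem[L1]=47
16. P3: load  L1  bus=[BusRd]  L1: P0=O P1=S P2=S P3=S  mem[L1]=47
17. P2: store L0 := 67  bus=[-]  L0: P0=I P1=I P2=M P3=I  mem[L0]=40
18. P0: load  L1  bus=[-]  L1: P0=O P1=S P2=S P3=S  mem[L1]=47
19. P3: load  L0  bus=[BusRd]  L0: P0=I P1=I P2=O P3=S  mem[L0]=40
20. P0: store L0 := 63  bus=[BusRdX,Flush]  L0: P0=M P1=I P2=I P3=I  mem[L0]=67
21. P3: load  L1  bus=[-]  L1: P0=O P1=S P2=S P3=S  mem[L1]=47
22. P1: store L2 := 87  bus=[BusRdX,Flush]  L2: P0=I P1=M P2=I P3=I  mem[L2]=13
23. P3: store L2 := 26  bus=[BusRdX,Flush]  L2: P0=I P1=I P2=I P3=M  mem[L2]=87

state = S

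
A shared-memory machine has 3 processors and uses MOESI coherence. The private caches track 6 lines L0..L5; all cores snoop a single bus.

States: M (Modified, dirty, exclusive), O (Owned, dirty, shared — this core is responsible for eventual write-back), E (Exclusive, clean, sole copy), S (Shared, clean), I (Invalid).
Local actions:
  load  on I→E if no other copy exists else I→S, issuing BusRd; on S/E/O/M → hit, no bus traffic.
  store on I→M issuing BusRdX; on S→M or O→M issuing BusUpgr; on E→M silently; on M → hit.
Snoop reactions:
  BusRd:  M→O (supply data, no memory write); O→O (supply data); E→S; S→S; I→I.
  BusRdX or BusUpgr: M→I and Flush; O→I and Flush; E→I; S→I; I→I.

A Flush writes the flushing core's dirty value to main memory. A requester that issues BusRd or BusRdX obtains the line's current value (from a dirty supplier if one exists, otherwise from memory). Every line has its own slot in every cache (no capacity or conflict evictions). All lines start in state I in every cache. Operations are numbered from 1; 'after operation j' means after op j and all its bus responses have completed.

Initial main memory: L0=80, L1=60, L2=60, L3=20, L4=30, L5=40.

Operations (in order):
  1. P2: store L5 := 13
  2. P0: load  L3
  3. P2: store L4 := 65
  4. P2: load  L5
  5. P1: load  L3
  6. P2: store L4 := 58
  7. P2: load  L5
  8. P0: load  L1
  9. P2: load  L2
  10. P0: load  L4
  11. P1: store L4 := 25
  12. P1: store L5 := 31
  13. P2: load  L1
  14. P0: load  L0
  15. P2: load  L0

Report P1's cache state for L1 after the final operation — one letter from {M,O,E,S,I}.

state = I

1. P2: store L5 := 13  bus=[BusRdX]  L5: P0=I P1=I P2=M  mem[L5]=40
2. P0: load  L3  bus=[BusRd]  L3: P0=E P1=I P2=I  mem[L3]=20
3. P2: store L4 := 65  bus=[BusRdX]  L4: P0=I P1=I P2=M  mem[L4]=30
4. P2: load  L5  bus=[-]  L5: P0=I P1=I P2=M  mem[L5]=40
5. P1: load  L3  bus=[BusRd]  L3: P0=S P1=S P2=I  mem[L3]=20
6. P2: store L4 := 58  bus=[-]  L4: P0=I P1=I P2=M  mem[L4]=30
7. P2: load  L5  bus=[-]  L5: P0=I P1=I P2=M  mem[L5]=40
8. P0: load  L1  bus=[BusRd]  L1: P0=E P1=I P2=I  mem[L1]=60
9. P2: load  L2  bus=[BusRd]  L2: P0=I P1=I P2=E  mem[L2]=60
10. P0: load  L4  bus=[BusRd]  L4: P0=S P1=I P2=O  mem[L4]=30
11. P1: store L4 := 25  bus=[BusRdX,Flush]  L4: P0=I P1=M P2=I  mem[L4]=58
12. P1: store L5 := 31  bus=[BusRdX,Flush]  L5: P0=I P1=M P2=I  mem[L5]=13
13. P2: load  L1  bus=[BusRd]  L1: P0=S P1=I P2=S  mem[L1]=60
14. P0: load  L0  bus=[BusRd]  L0: P0=E P1=I P2=I  mem[L0]=80
15. P2: load  L0  bus=[BusRd]  L0: P0=S P1=I P2=S  mem[L0]=80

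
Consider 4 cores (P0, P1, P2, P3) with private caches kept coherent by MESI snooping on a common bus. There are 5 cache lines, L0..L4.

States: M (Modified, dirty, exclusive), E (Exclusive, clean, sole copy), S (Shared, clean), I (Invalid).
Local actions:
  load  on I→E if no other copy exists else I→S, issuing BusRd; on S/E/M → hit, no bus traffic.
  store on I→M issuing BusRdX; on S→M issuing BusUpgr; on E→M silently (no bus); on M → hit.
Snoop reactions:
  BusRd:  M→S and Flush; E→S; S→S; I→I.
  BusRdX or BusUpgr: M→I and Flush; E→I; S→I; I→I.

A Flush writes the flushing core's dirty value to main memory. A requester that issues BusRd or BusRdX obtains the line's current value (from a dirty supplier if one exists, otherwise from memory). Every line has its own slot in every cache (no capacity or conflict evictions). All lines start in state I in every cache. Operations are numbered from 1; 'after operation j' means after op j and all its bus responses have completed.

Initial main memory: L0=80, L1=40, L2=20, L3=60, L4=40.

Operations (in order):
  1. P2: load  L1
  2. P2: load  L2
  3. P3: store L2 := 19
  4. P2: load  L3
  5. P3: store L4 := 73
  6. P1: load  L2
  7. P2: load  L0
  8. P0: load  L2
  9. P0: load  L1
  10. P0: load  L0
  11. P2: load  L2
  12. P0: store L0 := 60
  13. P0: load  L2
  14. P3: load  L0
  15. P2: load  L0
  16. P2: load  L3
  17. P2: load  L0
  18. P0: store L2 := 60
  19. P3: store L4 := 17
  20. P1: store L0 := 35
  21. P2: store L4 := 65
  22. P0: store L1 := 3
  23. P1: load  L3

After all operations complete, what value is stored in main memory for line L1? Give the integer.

[1] P2: load  L1 | P0:I, P1:I, P2:E(40), P3:I | bus: BusRd
[2] P2: load  L2 | P0:I, P1:I, P2:E(20), P3:I | bus: BusRd
[3] P3: store L2 := 19 | P0:I, P1:I, P2:I, P3:M(19) | bus: BusRdX
[4] P2: load  L3 | P0:I, P1:I, P2:E(60), P3:I | bus: BusRd
[5] P3: store L4 := 73 | P0:I, P1:I, P2:I, P3:M(73) | bus: BusRdX
[6] P1: load  L2 | P0:I, P1:S(19), P2:I, P3:S(19) | bus: BusRd,Flush
[7] P2: load  L0 | P0:I, P1:I, P2:E(80), P3:I | bus: BusRd
[8] P0: load  L2 | P0:S(19), P1:S(19), P2:I, P3:S(19) | bus: BusRd
[9] P0: load  L1 | P0:S(40), P1:I, P2:S(40), P3:I | bus: BusRd
[10] P0: load  L0 | P0:S(80), P1:I, P2:S(80), P3:I | bus: BusRd
[11] P2: load  L2 | P0:S(19), P1:S(19), P2:S(19), P3:S(19) | bus: BusRd
[12] P0: store L0 := 60 | P0:M(60), P1:I, P2:I, P3:I | bus: BusUpgr
[13] P0: load  L2 | P0:S(19), P1:S(19), P2:S(19), P3:S(19) | bus: none
[14] P3: load  L0 | P0:S(60), P1:I, P2:I, P3:S(60) | bus: BusRd,Flush
[15] P2: load  L0 | P0:S(60), P1:I, P2:S(60), P3:S(60) | bus: BusRd
[16] P2: load  L3 | P0:I, P1:I, P2:E(60), P3:I | bus: none
[17] P2: load  L0 | P0:S(60), P1:I, P2:S(60), P3:S(60) | bus: none
[18] P0: store L2 := 60 | P0:M(60), P1:I, P2:I, P3:I | bus: BusUpgr
[19] P3: store L4 := 17 | P0:I, P1:I, P2:I, P3:M(17) | bus: none
[20] P1: store L0 := 35 | P0:I, P1:M(35), P2:I, P3:I | bus: BusRdX
[21] P2: store L4 := 65 | P0:I, P1:I, P2:M(65), P3:I | bus: BusRdX,Flush
[22] P0: store L1 := 3 | P0:M(3), P1:I, P2:I, P3:I | bus: BusUpgr
[23] P1: load  L3 | P0:I, P1:S(60), P2:S(60), P3:I | bus: BusRd

memory[L1] = 40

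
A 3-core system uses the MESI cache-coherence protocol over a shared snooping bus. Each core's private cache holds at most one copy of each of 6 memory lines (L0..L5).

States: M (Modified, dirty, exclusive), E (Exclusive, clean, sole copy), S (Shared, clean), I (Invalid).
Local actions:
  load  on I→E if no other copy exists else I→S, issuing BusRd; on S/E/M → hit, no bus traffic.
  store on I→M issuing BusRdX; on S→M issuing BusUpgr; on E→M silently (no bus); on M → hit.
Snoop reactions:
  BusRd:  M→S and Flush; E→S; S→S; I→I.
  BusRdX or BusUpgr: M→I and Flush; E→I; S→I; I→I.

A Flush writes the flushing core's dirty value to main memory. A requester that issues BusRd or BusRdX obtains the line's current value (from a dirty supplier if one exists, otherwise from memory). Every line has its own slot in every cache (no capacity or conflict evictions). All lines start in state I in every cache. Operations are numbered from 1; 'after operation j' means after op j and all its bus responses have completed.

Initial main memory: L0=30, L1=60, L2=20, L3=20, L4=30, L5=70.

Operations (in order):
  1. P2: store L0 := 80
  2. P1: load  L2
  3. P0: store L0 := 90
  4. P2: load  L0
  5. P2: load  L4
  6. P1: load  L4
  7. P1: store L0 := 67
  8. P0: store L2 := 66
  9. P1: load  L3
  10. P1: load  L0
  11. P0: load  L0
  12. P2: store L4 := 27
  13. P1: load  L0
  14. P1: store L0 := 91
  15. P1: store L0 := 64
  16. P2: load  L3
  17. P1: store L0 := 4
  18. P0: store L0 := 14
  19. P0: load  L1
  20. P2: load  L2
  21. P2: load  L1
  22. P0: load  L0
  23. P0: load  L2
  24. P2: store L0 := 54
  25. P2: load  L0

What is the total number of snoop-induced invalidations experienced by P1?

  op1 P2: store L0 := 80 → I/I/M on L0; bus BusRdX; mem=30
  op2 P1: load  L2 → I/E/I on L2; bus BusRd; mem=20
  op3 P0: store L0 := 90 → M/I/I on L0; bus BusRdX Flush; mem=80
  op4 P2: load  L0 → S/I/S on L0; bus BusRd Flush; mem=90
  op5 P2: load  L4 → I/I/E on L4; bus BusRd; mem=30
  op6 P1: load  L4 → I/S/S on L4; bus BusRd; mem=30
  op7 P1: store L0 := 67 → I/M/I on L0; bus BusRdX; mem=90
  op8 P0: store L2 := 66 → M/I/I on L2; bus BusRdX; mem=20
  op9 P1: load  L3 → I/E/I on L3; bus BusRd; mem=20
  op10 P1: load  L0 → I/M/I on L0; bus (none); mem=90
  op11 P0: load  L0 → S/S/I on L0; bus BusRd Flush; mem=67
  op12 P2: store L4 := 27 → I/I/M on L4; bus BusUpgr; mem=30
  op13 P1: load  L0 → S/S/I on L0; bus (none); mem=67
  op14 P1: store L0 := 91 → I/M/I on L0; bus BusUpgr; mem=67
  op15 P1: store L0 := 64 → I/M/I on L0; bus (none); mem=67
  op16 P2: load  L3 → I/S/S on L3; bus BusRd; mem=20
  op17 P1: store L0 := 4 → I/M/I on L0; bus (none); mem=67
  op18 P0: store L0 := 14 → M/I/I on L0; bus BusRdX Flush; mem=4
  op19 P0: load  L1 → E/I/I on L1; bus BusRd; mem=60
  op20 P2: load  L2 → S/I/S on L2; bus BusRd Flush; mem=66
  op21 P2: load  L1 → S/I/S on L1; bus BusRd; mem=60
  op22 P0: load  L0 → M/I/I on L0; bus (none); mem=4
  op23 P0: load  L2 → S/I/S on L2; bus (none); mem=66
  op24 P2: store L0 := 54 → I/I/M on L0; bus BusRdX Flush; mem=14
  op25 P2: load  L0 → I/I/M on L0; bus (none); mem=14

invalidations = 3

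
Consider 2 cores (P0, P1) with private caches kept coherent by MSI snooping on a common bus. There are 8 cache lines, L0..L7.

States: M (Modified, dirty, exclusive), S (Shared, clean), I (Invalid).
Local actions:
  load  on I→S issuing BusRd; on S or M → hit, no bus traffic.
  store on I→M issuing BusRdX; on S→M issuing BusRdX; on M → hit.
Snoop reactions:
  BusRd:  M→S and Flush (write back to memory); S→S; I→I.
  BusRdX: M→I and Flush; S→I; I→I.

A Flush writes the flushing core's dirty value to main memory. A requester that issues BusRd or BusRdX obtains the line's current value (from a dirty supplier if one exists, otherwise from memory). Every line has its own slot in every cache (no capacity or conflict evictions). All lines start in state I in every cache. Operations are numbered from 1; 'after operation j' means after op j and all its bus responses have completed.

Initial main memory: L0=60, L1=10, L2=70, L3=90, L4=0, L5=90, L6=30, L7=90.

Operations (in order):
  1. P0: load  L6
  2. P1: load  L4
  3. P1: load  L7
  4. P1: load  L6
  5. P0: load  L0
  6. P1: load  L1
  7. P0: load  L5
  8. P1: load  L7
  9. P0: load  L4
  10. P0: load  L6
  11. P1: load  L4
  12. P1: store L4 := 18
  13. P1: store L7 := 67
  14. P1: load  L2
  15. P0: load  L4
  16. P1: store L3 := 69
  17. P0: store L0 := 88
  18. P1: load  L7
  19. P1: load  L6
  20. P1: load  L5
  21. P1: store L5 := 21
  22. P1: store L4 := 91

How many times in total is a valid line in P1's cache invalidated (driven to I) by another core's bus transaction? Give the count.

[1] P0: load  L6 | P0:S(30), P1:I | bus: BusRd
[2] P1: load  L4 | P0:I, P1:S(0) | bus: BusRd
[3] P1: load  L7 | P0:I, P1:S(90) | bus: BusRd
[4] P1: load  L6 | P0:S(30), P1:S(30) | bus: BusRd
[5] P0: load  L0 | P0:S(60), P1:I | bus: BusRd
[6] P1: load  L1 | P0:I, P1:S(10) | bus: BusRd
[7] P0: load  L5 | P0:S(90), P1:I | bus: BusRd
[8] P1: load  L7 | P0:I, P1:S(90) | bus: none
[9] P0: load  L4 | P0:S(0), P1:S(0) | bus: BusRd
[10] P0: load  L6 | P0:S(30), P1:S(30) | bus: none
[11] P1: load  L4 | P0:S(0), P1:S(0) | bus: none
[12] P1: store L4 := 18 | P0:I, P1:M(18) | bus: BusRdX
[13] P1: store L7 := 67 | P0:I, P1:M(67) | bus: BusRdX
[14] P1: load  L2 | P0:I, P1:S(70) | bus: BusRd
[15] P0: load  L4 | P0:S(18), P1:S(18) | bus: BusRd,Flush
[16] P1: store L3 := 69 | P0:I, P1:M(69) | bus: BusRdX
[17] P0: store L0 := 88 | P0:M(88), P1:I | bus: BusRdX
[18] P1: load  L7 | P0:I, P1:M(67) | bus: none
[19] P1: load  L6 | P0:S(30), P1:S(30) | bus: none
[20] P1: load  L5 | P0:S(90), P1:S(90) | bus: BusRd
[21] P1: store L5 := 21 | P0:I, P1:M(21) | bus: BusRdX
[22] P1: store L4 := 91 | P0:I, P1:M(91) | bus: BusRdX

invalidations = 0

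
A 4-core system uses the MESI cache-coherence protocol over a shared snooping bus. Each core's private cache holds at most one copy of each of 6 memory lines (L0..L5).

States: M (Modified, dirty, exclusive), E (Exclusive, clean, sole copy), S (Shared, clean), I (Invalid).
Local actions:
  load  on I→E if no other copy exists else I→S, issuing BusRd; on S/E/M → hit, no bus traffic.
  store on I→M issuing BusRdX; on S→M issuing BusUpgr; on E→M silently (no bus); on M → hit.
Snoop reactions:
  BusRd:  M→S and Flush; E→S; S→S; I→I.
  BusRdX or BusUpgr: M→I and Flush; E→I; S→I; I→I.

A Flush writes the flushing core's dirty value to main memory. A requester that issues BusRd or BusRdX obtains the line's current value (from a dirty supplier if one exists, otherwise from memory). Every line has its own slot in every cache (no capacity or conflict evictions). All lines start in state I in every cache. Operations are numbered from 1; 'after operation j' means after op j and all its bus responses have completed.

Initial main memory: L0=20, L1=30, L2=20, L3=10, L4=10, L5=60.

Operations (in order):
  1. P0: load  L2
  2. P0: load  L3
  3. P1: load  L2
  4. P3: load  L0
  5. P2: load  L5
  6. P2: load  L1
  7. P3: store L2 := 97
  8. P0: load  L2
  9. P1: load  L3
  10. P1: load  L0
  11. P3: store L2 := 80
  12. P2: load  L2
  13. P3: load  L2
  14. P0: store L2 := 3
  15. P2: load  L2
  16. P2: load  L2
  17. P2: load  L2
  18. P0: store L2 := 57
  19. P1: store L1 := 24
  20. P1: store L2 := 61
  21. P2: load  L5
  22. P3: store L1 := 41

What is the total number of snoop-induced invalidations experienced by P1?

[1] P0: load  L2 | P0:E(20), P1:I, P2:I, P3:I | bus: BusRd
[2] P0: load  L3 | P0:E(10), P1:I, P2:I, P3:I | bus: BusRd
[3] P1: load  L2 | P0:S(20), P1:S(20), P2:I, P3:I | bus: BusRd
[4] P3: load  L0 | P0:I, P1:I, P2:I, P3:E(20) | bus: BusRd
[5] P2: load  L5 | P0:I, P1:I, P2:E(60), P3:I | bus: BusRd
[6] P2: load  L1 | P0:I, P1:I, P2:E(30), P3:I | bus: BusRd
[7] P3: store L2 := 97 | P0:I, P1:I, P2:I, P3:M(97) | bus: BusRdX
[8] P0: load  L2 | P0:S(97), P1:I, P2:I, P3:S(97) | bus: BusRd,Flush
[9] P1: load  L3 | P0:S(10), P1:S(10), P2:I, P3:I | bus: BusRd
[10] P1: load  L0 | P0:I, P1:S(20), P2:I, P3:S(20) | bus: BusRd
[11] P3: store L2 := 80 | P0:I, P1:I, P2:I, P3:M(80) | bus: BusUpgr
[12] P2: load  L2 | P0:I, P1:I, P2:S(80), P3:S(80) | bus: BusRd,Flush
[13] P3: load  L2 | P0:I, P1:I, P2:S(80), P3:S(80) | bus: none
[14] P0: store L2 := 3 | P0:M(3), P1:I, P2:I, P3:I | bus: BusRdX
[15] P2: load  L2 | P0:S(3), P1:I, P2:S(3), P3:I | bus: BusRd,Flush
[16] P2: load  L2 | P0:S(3), P1:I, P2:S(3), P3:I | bus: none
[17] P2: load  L2 | P0:S(3), P1:I, P2:S(3), P3:I | bus: none
[18] P0: store L2 := 57 | P0:M(57), P1:I, P2:I, P3:I | bus: BusUpgr
[19] P1: store L1 := 24 | P0:I, P1:M(24), P2:I, P3:I | bus: BusRdX
[20] P1: store L2 := 61 | P0:I, P1:M(61), P2:I, P3:I | bus: BusRdX,Flush
[21] P2: load  L5 | P0:I, P1:I, P2:E(60), P3:I | bus: none
[22] P3: store L1 := 41 | P0:I, P1:I, P2:I, P3:M(41) | bus: BusRdX,Flush

invalidations = 2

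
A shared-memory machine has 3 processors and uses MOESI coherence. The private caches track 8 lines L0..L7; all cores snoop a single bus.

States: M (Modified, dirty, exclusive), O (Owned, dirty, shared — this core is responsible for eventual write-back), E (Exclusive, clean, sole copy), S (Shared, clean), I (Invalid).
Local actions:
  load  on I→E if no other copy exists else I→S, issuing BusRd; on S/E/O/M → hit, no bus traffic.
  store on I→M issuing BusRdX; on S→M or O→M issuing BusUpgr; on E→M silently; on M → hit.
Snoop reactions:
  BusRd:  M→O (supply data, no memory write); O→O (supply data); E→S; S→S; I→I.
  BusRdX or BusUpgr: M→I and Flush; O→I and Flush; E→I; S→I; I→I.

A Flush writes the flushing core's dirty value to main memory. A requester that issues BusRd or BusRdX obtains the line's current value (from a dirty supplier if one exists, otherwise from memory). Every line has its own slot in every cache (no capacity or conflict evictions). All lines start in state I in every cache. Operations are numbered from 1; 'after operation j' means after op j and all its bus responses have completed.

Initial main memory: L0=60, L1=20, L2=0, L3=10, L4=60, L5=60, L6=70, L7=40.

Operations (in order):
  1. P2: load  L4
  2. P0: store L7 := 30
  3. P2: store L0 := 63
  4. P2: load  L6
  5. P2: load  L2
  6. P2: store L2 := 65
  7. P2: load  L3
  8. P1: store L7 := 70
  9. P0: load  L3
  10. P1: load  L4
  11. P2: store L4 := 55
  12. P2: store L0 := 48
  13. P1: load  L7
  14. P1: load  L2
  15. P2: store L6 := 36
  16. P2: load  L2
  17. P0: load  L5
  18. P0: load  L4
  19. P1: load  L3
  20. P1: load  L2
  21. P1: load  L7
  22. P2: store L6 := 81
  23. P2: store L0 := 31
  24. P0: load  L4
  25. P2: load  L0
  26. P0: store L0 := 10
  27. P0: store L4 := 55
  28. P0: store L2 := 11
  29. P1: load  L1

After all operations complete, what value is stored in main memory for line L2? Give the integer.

memory[L2] = 65

  op1 P2: load  L4 → I/I/E on L4; bus BusRd; mem=60
  op2 P0: store L7 := 30 → M/I/I on L7; bus BusRdX; mem=40
  op3 P2: store L0 := 63 → I/I/M on L0; bus BusRdX; mem=60
  op4 P2: load  L6 → I/I/E on L6; bus BusRd; mem=70
  op5 P2: load  L2 → I/I/E on L2; bus BusRd; mem=0
  op6 P2: store L2 := 65 → I/I/M on L2; bus (none); mem=0
  op7 P2: load  L3 → I/I/E on L3; bus BusRd; mem=10
  op8 P1: store L7 := 70 → I/M/I on L7; bus BusRdX Flush; mem=30
  op9 P0: load  L3 → S/I/S on L3; bus BusRd; mem=10
  op10 P1: load  L4 → I/S/S on L4; bus BusRd; mem=60
  op11 P2: store L4 := 55 → I/I/M on L4; bus BusUpgr; mem=60
  op12 P2: store L0 := 48 → I/I/M on L0; bus (none); mem=60
  op13 P1: load  L7 → I/M/I on L7; bus (none); mem=30
  op14 P1: load  L2 → I/S/O on L2; bus BusRd; mem=0
  op15 P2: store L6 := 36 → I/I/M on L6; bus (none); mem=70
  op16 P2: load  L2 → I/S/O on L2; bus (none); mem=0
  op17 P0: load  L5 → E/I/I on L5; bus BusRd; mem=60
  op18 P0: load  L4 → S/I/O on L4; bus BusRd; mem=60
  op19 P1: load  L3 → S/S/S on L3; bus BusRd; mem=10
  op20 P1: load  L2 → I/S/O on L2; bus (none); mem=0
  op21 P1: load  L7 → I/M/I on L7; bus (none); mem=30
  op22 P2: store L6 := 81 → I/I/M on L6; bus (none); mem=70
  op23 P2: store L0 := 31 → I/I/M on L0; bus (none); mem=60
  op24 P0: load  L4 → S/I/O on L4; bus (none); mem=60
  op25 P2: load  L0 → I/I/M on L0; bus (none); mem=60
  op26 P0: store L0 := 10 → M/I/I on L0; bus BusRdX Flush; mem=31
  op27 P0: store L4 := 55 → M/I/I on L4; bus BusUpgr Flush; mem=55
  op28 P0: store L2 := 11 → M/I/I on L2; bus BusRdX Flush; mem=65
  op29 P1: load  L1 → I/E/I on L1; bus BusRd; mem=20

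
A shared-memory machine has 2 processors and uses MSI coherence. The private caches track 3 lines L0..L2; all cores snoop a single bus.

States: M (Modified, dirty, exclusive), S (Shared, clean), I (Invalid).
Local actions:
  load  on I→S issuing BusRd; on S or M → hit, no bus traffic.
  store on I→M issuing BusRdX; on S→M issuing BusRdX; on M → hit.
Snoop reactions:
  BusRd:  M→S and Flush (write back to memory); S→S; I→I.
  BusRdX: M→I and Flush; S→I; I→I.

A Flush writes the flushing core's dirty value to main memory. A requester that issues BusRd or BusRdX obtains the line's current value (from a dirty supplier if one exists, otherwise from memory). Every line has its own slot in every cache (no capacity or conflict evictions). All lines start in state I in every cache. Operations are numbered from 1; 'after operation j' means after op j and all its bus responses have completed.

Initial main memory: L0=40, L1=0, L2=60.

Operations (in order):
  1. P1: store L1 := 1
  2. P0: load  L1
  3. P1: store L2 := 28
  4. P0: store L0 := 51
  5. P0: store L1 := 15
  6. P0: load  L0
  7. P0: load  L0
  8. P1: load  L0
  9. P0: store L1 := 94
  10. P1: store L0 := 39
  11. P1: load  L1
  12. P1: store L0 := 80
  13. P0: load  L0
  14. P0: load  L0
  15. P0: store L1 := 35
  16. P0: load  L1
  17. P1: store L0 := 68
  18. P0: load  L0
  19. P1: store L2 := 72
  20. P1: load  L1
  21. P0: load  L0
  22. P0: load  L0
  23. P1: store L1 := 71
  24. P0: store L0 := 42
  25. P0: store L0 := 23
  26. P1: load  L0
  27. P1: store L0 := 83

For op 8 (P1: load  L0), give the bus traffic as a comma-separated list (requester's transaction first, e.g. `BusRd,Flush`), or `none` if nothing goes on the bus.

bus = BusRd,Flush

  op1 P1: store L1 := 1 → I/M on L1; bus BusRdX; mem=0
  op2 P0: load  L1 → S/S on L1; bus BusRd Flush; mem=1
  op3 P1: store L2 := 28 → I/M on L2; bus BusRdX; mem=60
  op4 P0: store L0 := 51 → M/I on L0; bus BusRdX; mem=40
  op5 P0: store L1 := 15 → M/I on L1; bus BusRdX; mem=1
  op6 P0: load  L0 → M/I on L0; bus (none); mem=40
  op7 P0: load  L0 → M/I on L0; bus (none); mem=40
  op8 P1: load  L0 → S/S on L0; bus BusRd Flush; mem=51
  op9 P0: store L1 := 94 → M/I on L1; bus (none); mem=1
  op10 P1: store L0 := 39 → I/M on L0; bus BusRdX; mem=51
  op11 P1: load  L1 → S/S on L1; bus BusRd Flush; mem=94
  op12 P1: store L0 := 80 → I/M on L0; bus (none); mem=51
  op13 P0: load  L0 → S/S on L0; bus BusRd Flush; mem=80
  op14 P0: load  L0 → S/S on L0; bus (none); mem=80
  op15 P0: store L1 := 35 → M/I on L1; bus BusRdX; mem=94
  op16 P0: load  L1 → M/I on L1; bus (none); mem=94
  op17 P1: store L0 := 68 → I/M on L0; bus BusRdX; mem=80
  op18 P0: load  L0 → S/S on L0; bus BusRd Flush; mem=68
  op19 P1: store L2 := 72 → I/M on L2; bus (none); mem=60
  op20 P1: load  L1 → S/S on L1; bus BusRd Flush; mem=35
  op21 P0: load  L0 → S/S on L0; bus (none); mem=68
  op22 P0: load  L0 → S/S on L0; bus (none); mem=68
  op23 P1: store L1 := 71 → I/M on L1; bus BusRdX; mem=35
  op24 P0: store L0 := 42 → M/I on L0; bus BusRdX; mem=68
  op25 P0: store L0 := 23 → M/I on L0; bus (none); mem=68
  op26 P1: load  L0 → S/S on L0; bus BusRd Flush; mem=23
  op27 P1: store L0 := 83 → I/M on L0; bus BusRdX; mem=23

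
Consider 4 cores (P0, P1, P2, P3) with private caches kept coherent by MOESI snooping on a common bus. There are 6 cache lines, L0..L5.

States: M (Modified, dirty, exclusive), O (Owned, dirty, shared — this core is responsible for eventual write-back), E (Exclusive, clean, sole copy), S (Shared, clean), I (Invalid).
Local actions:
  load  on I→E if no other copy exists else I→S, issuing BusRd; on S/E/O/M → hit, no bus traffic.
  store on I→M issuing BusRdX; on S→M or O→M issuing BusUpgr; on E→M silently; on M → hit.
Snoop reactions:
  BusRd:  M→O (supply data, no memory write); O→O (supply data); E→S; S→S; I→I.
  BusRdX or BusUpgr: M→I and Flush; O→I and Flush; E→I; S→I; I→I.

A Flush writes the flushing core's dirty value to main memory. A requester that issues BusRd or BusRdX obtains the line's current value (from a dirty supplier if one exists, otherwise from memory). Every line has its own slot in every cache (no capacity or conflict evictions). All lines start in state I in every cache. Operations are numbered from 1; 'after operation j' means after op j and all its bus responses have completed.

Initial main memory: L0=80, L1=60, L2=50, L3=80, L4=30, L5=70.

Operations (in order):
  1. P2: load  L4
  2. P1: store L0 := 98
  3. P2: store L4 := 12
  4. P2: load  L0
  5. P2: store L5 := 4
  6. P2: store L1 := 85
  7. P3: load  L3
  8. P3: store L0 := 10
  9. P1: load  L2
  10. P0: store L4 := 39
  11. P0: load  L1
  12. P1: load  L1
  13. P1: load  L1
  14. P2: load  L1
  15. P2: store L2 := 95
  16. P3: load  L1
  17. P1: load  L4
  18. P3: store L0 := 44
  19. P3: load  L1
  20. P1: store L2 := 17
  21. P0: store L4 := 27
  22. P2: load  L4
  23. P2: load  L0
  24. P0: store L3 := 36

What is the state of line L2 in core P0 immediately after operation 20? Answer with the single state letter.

state = I

step 1: P2: load  L4  ⟶  IIEI  (L4)  txn=BusRd  M[L4]=30
step 2: P1: store L0 := 98  ⟶  IMII  (L0)  txn=BusRdX  M[L0]=80
step 3: P2: store L4 := 12  ⟶  IIMI  (L4)  txn=∅  M[L4]=30
step 4: P2: load  L0  ⟶  IOSI  (L0)  txn=BusRd  M[L0]=80
step 5: P2: store L5 := 4  ⟶  IIMI  (L5)  txn=BusRdX  M[L5]=70
step 6: P2: store L1 := 85  ⟶  IIMI  (L1)  txn=BusRdX  M[L1]=60
step 7: P3: load  L3  ⟶  IIIE  (L3)  txn=BusRd  M[L3]=80
step 8: P3: store L0 := 10  ⟶  IIIM  (L0)  txn=BusRdX+Flush  M[L0]=98
step 9: P1: load  L2  ⟶  IEII  (L2)  txn=BusRd  M[L2]=50
step 10: P0: store L4 := 39  ⟶  MIII  (L4)  txn=BusRdX+Flush  M[L4]=12
step 11: P0: load  L1  ⟶  SIOI  (L1)  txn=BusRd  M[L1]=60
step 12: P1: load  L1  ⟶  SSOI  (L1)  txn=BusRd  M[L1]=60
step 13: P1: load  L1  ⟶  SSOI  (L1)  txn=∅  M[L1]=60
step 14: P2: load  L1  ⟶  SSOI  (L1)  txn=∅  M[L1]=60
step 15: P2: store L2 := 95  ⟶  IIMI  (L2)  txn=BusRdX  M[L2]=50
step 16: P3: load  L1  ⟶  SSOS  (L1)  txn=BusRd  M[L1]=60
step 17: P1: load  L4  ⟶  OSII  (L4)  txn=BusRd  M[L4]=12
step 18: P3: store L0 := 44  ⟶  IIIM  (L0)  txn=∅  M[L0]=98
step 19: P3: load  L1  ⟶  SSOS  (L1)  txn=∅  M[L1]=60
step 20: P1: store L2 := 17  ⟶  IMII  (L2)  txn=BusRdX+Flush  M[L2]=95
step 21: P0: store L4 := 27  ⟶  MIII  (L4)  txn=BusUpgr  M[L4]=12
step 22: P2: load  L4  ⟶  OISI  (L4)  txn=BusRd  M[L4]=12
step 23: P2: load  L0  ⟶  IISO  (L0)  txn=BusRd  M[L0]=98
step 24: P0: store L3 := 36  ⟶  MIII  (L3)  txn=BusRdX  M[L3]=80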